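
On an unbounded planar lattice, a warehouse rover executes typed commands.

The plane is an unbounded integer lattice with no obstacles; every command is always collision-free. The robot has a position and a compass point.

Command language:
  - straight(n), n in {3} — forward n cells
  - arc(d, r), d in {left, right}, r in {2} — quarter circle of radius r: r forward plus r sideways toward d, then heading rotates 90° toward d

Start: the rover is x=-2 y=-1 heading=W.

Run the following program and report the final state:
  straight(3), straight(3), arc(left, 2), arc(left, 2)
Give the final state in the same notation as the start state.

x=-8 y=-5 heading=E

from: x=-2 y=-1 heading=W
1. straight(3) → x=-5 y=-1 heading=W
2. straight(3) → x=-8 y=-1 heading=W
3. arc(left, 2) → x=-10 y=-3 heading=S
4. arc(left, 2) → x=-8 y=-5 heading=E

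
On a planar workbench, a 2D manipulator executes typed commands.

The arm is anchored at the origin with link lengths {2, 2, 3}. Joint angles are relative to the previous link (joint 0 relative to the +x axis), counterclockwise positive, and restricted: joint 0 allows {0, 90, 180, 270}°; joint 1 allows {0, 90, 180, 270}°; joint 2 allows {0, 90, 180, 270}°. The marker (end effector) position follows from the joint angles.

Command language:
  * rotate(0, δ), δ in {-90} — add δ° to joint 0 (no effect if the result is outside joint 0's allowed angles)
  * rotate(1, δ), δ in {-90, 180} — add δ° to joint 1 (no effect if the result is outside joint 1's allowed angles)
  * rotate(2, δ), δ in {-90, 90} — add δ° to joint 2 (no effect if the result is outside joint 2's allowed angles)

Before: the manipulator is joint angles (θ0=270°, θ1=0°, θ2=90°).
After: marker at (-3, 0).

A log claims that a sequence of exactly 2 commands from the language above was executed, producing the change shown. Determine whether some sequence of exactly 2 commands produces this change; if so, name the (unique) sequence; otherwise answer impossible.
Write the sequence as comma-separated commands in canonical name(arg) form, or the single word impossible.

start: joint angles (θ0=270°, θ1=0°, θ2=90°)
step 1 (rotate(1, -90)): joint angles (θ0=270°, θ1=270°, θ2=90°)
step 2 (rotate(1, -90)): joint angles (θ0=270°, θ1=180°, θ2=90°)
uniquely the one of 25 2-step routes that fits.

rotate(1, -90), rotate(1, -90)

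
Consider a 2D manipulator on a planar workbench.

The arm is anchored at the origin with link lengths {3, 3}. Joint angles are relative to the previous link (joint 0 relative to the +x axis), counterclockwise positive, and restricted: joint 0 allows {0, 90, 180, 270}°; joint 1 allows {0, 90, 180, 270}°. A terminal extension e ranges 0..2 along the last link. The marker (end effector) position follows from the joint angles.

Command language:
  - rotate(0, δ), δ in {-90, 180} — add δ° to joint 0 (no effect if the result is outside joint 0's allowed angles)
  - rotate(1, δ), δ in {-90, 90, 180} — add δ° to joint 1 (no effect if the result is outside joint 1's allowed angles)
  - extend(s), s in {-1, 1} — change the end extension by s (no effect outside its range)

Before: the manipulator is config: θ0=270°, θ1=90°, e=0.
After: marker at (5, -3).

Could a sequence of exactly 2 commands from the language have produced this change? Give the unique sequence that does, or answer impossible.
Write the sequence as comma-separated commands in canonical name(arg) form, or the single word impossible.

extend(1), extend(1)

t0: config: θ0=270°, θ1=90°, e=0
t=1 extend(1) ⇒ config: θ0=270°, θ1=90°, e=1
t=2 extend(1) ⇒ config: θ0=270°, θ1=90°, e=2
all 49 alternatives checked — unique.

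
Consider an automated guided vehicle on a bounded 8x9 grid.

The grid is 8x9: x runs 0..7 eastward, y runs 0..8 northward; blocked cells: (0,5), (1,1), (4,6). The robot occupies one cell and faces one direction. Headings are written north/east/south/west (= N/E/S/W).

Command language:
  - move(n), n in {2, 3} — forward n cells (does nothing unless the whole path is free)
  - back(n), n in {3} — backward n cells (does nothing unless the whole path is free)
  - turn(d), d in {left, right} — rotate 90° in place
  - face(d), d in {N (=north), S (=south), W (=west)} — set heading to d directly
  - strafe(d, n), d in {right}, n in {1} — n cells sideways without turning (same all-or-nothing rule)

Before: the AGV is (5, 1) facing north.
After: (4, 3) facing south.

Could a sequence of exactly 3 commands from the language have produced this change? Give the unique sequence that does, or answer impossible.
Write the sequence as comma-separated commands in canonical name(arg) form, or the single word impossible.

move(2), face(S), strafe(right, 1)

key: order matters: swapping move(2) and strafe(right, 1) lands elsewhere
initial: (5, 1) facing north
step 1 (move(2)): (5, 3) facing north
step 2 (face(S)): (5, 3) facing south
step 3 (strafe(right, 1)): (4, 3) facing south
no other 3-command option fits: unique.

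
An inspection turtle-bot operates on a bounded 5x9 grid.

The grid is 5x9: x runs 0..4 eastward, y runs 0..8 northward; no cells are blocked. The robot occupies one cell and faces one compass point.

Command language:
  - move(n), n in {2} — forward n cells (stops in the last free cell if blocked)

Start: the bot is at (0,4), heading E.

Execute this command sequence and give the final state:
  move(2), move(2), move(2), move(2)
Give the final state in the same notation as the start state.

at (4,4), heading E

t0: at (0,4), heading E
1. move(2) → at (2,4), heading E
2. move(2) → at (4,4), heading E
3. move(2) → at (4,4), heading E
4. move(2) → at (4,4), heading E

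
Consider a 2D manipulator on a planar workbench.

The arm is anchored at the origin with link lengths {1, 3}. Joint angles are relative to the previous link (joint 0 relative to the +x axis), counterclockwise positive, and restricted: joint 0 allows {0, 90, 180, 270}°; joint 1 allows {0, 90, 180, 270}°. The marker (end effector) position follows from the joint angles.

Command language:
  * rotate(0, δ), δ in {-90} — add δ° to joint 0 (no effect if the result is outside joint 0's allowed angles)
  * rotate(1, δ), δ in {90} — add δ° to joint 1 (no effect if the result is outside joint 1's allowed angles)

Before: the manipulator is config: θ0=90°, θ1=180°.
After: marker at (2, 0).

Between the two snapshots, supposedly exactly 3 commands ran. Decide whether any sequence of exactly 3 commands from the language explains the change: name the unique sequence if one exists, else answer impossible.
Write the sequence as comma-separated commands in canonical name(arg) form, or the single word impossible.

rotate(0, -90), rotate(0, -90), rotate(0, -90)

start: config: θ0=90°, θ1=180°
[1] after rotate(0, -90): config: θ0=0°, θ1=180°
[2] after rotate(0, -90): config: θ0=270°, θ1=180°
[3] after rotate(0, -90): config: θ0=180°, θ1=180°
uniquely the one of 8 3-step routes that fits.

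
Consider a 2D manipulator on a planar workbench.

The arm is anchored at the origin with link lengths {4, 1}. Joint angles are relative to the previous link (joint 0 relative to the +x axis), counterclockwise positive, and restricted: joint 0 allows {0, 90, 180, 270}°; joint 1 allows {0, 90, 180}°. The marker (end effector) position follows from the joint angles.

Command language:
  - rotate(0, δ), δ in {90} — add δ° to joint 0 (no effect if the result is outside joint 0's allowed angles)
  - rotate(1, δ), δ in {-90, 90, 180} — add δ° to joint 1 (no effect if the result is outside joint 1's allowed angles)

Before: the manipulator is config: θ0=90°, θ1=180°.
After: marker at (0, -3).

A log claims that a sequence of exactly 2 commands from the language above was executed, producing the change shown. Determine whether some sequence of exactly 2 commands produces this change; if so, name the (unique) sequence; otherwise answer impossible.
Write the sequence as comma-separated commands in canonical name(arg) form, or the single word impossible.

rotate(0, 90), rotate(0, 90)

t0: config: θ0=90°, θ1=180°
step 1 (rotate(0, 90)): config: θ0=180°, θ1=180°
step 2 (rotate(0, 90)): config: θ0=270°, θ1=180°
no other 2-command option fits: unique.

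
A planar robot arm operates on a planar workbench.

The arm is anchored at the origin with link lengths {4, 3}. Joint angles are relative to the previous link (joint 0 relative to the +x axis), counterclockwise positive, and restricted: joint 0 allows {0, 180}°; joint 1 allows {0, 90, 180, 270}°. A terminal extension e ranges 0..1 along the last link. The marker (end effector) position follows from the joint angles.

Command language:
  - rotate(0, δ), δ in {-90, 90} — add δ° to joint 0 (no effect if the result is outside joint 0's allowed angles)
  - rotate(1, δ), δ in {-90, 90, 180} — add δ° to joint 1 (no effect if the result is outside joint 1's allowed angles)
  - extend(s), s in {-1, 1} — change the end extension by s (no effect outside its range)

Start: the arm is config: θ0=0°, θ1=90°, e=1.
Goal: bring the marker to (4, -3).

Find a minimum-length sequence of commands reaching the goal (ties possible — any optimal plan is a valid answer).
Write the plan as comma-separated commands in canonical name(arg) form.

rotate(1, 180), extend(-1)

initial: config: θ0=0°, θ1=90°, e=1
1. rotate(1, 180) → config: θ0=0°, θ1=270°, e=1
2. extend(-1) → config: θ0=0°, θ1=270°, e=0
no 1-step plan works, so 2 is optimal.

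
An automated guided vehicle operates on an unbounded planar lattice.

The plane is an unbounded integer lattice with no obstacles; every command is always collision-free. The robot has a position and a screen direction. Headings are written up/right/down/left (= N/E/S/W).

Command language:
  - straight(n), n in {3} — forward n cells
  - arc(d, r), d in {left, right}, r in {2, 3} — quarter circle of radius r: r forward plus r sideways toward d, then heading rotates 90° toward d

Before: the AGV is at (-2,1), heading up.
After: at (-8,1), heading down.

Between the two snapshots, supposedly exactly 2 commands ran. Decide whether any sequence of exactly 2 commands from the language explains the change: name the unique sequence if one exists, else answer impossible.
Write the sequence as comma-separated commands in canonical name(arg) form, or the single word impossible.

arc(left, 3), arc(left, 3)

key: cell and facing (now S) both changed — the 2 commands mix motion and turning
initial: at (-2,1), heading up
t=1 arc(left, 3) ⇒ at (-5,4), heading left
t=2 arc(left, 3) ⇒ at (-8,1), heading down
uniquely the one of 25 2-step routes that fits.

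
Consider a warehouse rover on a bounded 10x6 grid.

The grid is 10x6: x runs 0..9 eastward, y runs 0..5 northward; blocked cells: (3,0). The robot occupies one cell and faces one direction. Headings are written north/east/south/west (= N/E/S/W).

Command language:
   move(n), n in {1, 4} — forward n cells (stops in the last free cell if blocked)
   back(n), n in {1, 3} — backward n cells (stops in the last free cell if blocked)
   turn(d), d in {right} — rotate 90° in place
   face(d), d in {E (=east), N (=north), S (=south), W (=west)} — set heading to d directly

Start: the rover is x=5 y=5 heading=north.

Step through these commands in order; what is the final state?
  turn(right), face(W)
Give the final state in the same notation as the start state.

begin: x=5 y=5 heading=north
t=1 turn(right) ⇒ x=5 y=5 heading=east
t=2 face(W) ⇒ x=5 y=5 heading=west

x=5 y=5 heading=west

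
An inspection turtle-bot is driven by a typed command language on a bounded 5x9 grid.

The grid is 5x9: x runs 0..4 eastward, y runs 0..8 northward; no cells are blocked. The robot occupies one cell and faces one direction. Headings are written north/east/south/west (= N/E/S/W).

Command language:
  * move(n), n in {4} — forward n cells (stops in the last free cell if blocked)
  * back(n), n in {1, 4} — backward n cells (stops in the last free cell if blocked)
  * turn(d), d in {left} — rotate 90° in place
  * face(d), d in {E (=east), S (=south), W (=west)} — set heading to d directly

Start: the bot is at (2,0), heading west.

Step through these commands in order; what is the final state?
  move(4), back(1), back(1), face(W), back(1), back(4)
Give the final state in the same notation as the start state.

at (4,0), heading west

start: at (2,0), heading west
[1] after move(4): at (0,0), heading west
[2] after back(1): at (1,0), heading west
[3] after back(1): at (2,0), heading west
[4] after face(W): at (2,0), heading west
[5] after back(1): at (3,0), heading west
[6] after back(4): at (4,0), heading west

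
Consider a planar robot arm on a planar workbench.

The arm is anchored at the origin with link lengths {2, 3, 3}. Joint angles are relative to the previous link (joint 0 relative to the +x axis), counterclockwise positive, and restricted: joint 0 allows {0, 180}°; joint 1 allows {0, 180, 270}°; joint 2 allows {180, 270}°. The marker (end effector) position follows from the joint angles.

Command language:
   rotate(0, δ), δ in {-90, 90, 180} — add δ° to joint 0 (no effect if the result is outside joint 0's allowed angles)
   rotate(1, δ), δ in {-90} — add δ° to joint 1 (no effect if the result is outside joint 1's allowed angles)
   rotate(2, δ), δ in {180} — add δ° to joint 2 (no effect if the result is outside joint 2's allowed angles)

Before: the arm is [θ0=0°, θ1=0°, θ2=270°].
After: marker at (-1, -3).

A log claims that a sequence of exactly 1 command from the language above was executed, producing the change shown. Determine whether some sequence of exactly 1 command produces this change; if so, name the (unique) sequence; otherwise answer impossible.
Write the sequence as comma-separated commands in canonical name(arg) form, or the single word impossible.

t0: [θ0=0°, θ1=0°, θ2=270°]
step 1 (rotate(1, -90)): [θ0=0°, θ1=270°, θ2=270°]
all 5 alternatives checked — unique.

rotate(1, -90)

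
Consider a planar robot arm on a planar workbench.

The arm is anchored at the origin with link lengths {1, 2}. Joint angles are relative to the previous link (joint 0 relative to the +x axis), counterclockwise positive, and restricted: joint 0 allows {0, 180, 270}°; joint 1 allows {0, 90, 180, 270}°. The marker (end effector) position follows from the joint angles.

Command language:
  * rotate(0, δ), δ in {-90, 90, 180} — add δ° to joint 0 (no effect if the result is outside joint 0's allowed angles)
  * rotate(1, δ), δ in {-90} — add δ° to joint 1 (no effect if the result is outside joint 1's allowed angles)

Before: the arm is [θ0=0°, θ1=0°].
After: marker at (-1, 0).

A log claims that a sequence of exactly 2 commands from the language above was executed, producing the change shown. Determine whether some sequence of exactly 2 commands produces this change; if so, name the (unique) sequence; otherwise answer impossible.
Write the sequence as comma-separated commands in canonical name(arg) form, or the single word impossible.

begin: [θ0=0°, θ1=0°]
step 1 (rotate(1, -90)): [θ0=0°, θ1=270°]
step 2 (rotate(1, -90)): [θ0=0°, θ1=180°]
no other 2-command option fits: unique.

rotate(1, -90), rotate(1, -90)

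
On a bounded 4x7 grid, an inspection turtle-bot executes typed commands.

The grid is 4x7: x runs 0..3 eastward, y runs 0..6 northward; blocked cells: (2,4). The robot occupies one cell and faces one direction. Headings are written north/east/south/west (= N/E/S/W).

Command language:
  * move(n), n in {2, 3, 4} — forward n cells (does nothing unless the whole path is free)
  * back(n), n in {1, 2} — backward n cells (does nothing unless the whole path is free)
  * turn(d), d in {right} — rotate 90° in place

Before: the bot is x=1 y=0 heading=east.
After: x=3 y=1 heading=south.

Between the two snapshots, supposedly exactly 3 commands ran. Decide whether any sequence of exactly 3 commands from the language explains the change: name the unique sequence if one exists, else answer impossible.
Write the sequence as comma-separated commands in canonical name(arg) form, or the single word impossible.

move(2), turn(right), back(1)

key: order matters: swapping move(2) and back(1) lands elsewhere
start: x=1 y=0 heading=east
1. move(2) → x=3 y=0 heading=east
2. turn(right) → x=3 y=0 heading=south
3. back(1) → x=3 y=1 heading=south
all 216 alternatives checked — unique.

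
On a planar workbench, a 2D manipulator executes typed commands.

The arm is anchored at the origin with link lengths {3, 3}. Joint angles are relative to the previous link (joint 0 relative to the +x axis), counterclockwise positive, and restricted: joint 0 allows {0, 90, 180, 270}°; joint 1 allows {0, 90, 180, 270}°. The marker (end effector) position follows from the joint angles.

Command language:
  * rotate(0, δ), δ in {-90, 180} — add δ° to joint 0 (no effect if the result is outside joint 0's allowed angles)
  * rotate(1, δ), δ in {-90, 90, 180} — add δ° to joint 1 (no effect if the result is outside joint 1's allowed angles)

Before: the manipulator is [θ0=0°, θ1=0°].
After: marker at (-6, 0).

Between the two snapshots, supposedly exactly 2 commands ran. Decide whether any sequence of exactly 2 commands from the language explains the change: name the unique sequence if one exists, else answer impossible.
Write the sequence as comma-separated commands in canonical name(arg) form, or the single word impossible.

rotate(0, -90), rotate(0, -90)

start: [θ0=0°, θ1=0°]
t=1 rotate(0, -90) ⇒ [θ0=270°, θ1=0°]
t=2 rotate(0, -90) ⇒ [θ0=180°, θ1=0°]
uniquely the one of 25 2-step routes that fits.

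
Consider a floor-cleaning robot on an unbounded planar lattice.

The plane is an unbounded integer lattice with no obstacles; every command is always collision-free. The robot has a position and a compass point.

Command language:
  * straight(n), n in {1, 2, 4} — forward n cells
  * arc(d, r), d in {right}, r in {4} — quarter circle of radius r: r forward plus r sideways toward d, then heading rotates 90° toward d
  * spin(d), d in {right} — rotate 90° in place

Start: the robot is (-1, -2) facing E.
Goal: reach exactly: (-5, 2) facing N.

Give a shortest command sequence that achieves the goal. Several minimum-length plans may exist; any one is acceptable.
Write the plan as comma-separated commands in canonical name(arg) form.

initial: (-1, -2) facing E
step 1 (spin(right)): (-1, -2) facing S
step 2 (spin(right)): (-1, -2) facing W
step 3 (arc(right, 4)): (-5, 2) facing N
minimal: 3 command(s), checked below 3.

spin(right), spin(right), arc(right, 4)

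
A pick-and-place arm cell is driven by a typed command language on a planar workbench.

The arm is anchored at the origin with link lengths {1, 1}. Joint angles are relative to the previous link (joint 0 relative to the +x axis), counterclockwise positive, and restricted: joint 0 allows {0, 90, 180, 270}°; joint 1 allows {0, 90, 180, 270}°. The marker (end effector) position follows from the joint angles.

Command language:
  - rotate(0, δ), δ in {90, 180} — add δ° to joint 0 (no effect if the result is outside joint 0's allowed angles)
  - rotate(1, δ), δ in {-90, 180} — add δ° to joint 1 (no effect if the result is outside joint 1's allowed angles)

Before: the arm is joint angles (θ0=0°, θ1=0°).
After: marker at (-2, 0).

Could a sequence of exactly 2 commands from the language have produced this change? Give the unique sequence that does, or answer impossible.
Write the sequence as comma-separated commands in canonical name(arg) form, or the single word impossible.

rotate(0, 90), rotate(0, 90)

begin: joint angles (θ0=0°, θ1=0°)
t=1 rotate(0, 90) ⇒ joint angles (θ0=90°, θ1=0°)
t=2 rotate(0, 90) ⇒ joint angles (θ0=180°, θ1=0°)
no rival 2-sequence matches.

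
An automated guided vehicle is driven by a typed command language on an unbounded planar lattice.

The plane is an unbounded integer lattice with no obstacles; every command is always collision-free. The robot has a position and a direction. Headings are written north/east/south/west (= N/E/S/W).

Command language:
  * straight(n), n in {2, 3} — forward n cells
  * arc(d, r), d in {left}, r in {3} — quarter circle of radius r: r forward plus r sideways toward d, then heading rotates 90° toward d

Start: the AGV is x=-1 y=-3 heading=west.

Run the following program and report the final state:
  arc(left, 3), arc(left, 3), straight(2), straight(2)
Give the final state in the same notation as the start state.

x=3 y=-9 heading=east

begin: x=-1 y=-3 heading=west
t=1 arc(left, 3) ⇒ x=-4 y=-6 heading=south
t=2 arc(left, 3) ⇒ x=-1 y=-9 heading=east
t=3 straight(2) ⇒ x=1 y=-9 heading=east
t=4 straight(2) ⇒ x=3 y=-9 heading=east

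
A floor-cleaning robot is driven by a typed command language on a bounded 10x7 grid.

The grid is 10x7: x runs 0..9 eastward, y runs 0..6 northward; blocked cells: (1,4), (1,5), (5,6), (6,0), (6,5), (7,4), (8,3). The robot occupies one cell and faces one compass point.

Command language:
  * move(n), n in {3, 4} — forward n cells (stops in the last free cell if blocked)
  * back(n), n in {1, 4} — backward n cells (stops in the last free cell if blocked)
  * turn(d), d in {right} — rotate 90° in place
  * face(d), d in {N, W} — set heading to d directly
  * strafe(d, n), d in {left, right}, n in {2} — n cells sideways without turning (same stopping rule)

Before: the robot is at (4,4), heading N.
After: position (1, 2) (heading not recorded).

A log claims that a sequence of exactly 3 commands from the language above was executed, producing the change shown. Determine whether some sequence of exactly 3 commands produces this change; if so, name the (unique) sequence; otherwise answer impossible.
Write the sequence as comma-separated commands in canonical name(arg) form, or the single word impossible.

face(W), strafe(left, 2), move(3)

key: order matters: swapping face(W) and move(3) lands elsewhere
t0: at (4,4), heading N
1. face(W) → at (4,4), heading W
2. strafe(left, 2) → at (4,2), heading W
3. move(3) → at (1,2), heading W
uniquely the one of 729 3-step routes that fits.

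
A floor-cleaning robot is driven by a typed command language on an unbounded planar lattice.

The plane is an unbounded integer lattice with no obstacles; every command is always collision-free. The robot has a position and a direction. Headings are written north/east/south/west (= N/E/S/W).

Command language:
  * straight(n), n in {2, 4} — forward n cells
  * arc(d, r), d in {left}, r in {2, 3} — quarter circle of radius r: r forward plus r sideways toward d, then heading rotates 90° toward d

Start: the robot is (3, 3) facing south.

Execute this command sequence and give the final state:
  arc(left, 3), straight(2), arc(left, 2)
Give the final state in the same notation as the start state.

(10, 2) facing north

from: (3, 3) facing south
1. arc(left, 3) → (6, 0) facing east
2. straight(2) → (8, 0) facing east
3. arc(left, 2) → (10, 2) facing north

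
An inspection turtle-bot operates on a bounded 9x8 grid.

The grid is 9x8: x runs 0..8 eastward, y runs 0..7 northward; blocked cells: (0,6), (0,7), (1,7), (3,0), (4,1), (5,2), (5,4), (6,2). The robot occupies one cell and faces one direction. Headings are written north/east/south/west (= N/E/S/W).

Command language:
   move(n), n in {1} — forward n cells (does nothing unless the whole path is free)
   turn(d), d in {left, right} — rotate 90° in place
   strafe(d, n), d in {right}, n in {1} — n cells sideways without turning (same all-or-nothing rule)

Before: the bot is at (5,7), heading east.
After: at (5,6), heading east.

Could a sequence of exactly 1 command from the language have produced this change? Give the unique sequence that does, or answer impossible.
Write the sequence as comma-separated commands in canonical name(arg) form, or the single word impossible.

key: still facing E — the one step turns nothing
from: at (5,7), heading east
[1] after strafe(right, 1): at (5,6), heading east
all 4 alternatives checked — unique.

strafe(right, 1)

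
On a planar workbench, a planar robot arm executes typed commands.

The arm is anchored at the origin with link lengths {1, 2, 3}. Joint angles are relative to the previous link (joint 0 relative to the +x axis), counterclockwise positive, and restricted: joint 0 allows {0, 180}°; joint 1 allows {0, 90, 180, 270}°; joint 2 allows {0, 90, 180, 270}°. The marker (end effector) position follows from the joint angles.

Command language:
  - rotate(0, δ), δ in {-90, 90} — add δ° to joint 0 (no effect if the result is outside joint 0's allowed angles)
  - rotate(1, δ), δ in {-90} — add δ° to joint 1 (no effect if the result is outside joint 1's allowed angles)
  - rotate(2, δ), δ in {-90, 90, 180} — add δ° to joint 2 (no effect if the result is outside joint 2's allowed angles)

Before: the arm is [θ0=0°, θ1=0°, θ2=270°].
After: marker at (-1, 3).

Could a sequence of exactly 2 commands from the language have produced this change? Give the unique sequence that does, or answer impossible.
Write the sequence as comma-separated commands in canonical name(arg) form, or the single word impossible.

rotate(1, -90), rotate(1, -90)

begin: [θ0=0°, θ1=0°, θ2=270°]
step 1 (rotate(1, -90)): [θ0=0°, θ1=270°, θ2=270°]
step 2 (rotate(1, -90)): [θ0=0°, θ1=180°, θ2=270°]
uniquely the one of 36 2-step routes that fits.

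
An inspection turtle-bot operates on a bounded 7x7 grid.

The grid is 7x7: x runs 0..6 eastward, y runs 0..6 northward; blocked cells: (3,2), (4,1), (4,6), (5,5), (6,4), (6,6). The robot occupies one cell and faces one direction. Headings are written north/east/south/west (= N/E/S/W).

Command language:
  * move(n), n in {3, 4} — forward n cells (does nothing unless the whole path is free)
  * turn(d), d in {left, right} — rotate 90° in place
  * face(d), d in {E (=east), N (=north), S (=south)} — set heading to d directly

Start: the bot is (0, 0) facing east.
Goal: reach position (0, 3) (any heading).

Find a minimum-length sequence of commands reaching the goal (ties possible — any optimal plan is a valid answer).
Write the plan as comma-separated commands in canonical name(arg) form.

start: (0, 0) facing east
step 1 (face(N)): (0, 0) facing north
step 2 (move(3)): (0, 3) facing north
nothing shorter than 2 reaches the goal.

face(N), move(3)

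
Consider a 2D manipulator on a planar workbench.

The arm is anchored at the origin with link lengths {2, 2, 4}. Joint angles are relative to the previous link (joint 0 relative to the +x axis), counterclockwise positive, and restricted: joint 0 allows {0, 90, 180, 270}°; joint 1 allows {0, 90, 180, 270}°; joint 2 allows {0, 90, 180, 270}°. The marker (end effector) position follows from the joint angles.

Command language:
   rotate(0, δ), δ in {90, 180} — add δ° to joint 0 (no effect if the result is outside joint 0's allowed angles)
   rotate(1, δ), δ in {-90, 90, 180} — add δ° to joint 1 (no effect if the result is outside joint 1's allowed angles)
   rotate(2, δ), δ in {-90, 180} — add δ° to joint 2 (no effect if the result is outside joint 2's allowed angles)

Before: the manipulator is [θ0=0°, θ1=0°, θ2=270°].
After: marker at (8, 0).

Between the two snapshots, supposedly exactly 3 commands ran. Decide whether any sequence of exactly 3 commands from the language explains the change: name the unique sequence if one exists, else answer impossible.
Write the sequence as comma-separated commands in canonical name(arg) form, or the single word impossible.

rotate(2, -90), rotate(2, -90), rotate(2, -90)

start: [θ0=0°, θ1=0°, θ2=270°]
step 1 (rotate(2, -90)): [θ0=0°, θ1=0°, θ2=180°]
step 2 (rotate(2, -90)): [θ0=0°, θ1=0°, θ2=90°]
step 3 (rotate(2, -90)): [θ0=0°, θ1=0°, θ2=0°]
uniquely the one of 343 3-step routes that fits.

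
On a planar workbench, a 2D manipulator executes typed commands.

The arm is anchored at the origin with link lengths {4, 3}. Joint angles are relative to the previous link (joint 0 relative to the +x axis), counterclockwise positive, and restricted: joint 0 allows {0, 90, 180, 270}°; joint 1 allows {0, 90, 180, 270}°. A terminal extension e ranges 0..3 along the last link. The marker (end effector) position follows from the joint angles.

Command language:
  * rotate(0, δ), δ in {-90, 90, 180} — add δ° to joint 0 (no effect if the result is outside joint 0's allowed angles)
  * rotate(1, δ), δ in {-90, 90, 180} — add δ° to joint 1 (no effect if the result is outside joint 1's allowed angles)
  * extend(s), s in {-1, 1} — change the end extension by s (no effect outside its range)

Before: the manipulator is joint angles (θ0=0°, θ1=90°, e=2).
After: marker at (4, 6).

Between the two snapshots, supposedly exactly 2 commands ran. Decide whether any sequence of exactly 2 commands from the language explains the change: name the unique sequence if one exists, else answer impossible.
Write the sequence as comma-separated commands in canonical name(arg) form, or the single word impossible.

extend(1), extend(1)

initial: joint angles (θ0=0°, θ1=90°, e=2)
1. extend(1) → joint angles (θ0=0°, θ1=90°, e=3)
2. extend(1) → joint angles (θ0=0°, θ1=90°, e=3)
all 64 alternatives checked — unique.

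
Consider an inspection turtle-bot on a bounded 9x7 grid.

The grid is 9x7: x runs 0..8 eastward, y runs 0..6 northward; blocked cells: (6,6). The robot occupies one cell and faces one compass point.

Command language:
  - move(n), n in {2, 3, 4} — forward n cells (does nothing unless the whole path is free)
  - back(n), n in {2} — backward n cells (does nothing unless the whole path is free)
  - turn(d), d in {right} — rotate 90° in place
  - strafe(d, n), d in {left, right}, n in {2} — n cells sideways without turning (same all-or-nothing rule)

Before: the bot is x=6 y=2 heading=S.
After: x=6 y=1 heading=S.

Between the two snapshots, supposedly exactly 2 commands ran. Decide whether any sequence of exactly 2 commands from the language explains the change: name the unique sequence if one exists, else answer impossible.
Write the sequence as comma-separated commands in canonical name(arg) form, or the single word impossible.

key: order matters: swapping back(2) and move(3) lands elsewhere
start: x=6 y=2 heading=S
1. back(2) → x=6 y=4 heading=S
2. move(3) → x=6 y=1 heading=S
no rival 2-sequence matches.

back(2), move(3)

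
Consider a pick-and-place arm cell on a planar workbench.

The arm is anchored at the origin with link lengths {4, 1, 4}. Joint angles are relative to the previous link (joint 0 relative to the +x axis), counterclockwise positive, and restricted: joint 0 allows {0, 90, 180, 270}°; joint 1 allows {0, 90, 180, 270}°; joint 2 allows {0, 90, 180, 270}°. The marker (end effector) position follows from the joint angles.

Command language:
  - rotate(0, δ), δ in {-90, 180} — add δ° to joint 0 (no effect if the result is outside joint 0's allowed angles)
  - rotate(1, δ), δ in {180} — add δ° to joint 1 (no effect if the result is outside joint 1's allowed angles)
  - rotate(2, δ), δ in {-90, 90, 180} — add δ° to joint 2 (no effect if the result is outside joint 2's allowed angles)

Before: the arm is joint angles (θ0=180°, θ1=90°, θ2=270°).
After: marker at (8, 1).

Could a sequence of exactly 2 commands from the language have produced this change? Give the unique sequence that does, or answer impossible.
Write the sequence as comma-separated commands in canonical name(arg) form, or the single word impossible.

start: joint angles (θ0=180°, θ1=90°, θ2=270°)
1. rotate(0, -90) → joint angles (θ0=90°, θ1=90°, θ2=270°)
2. rotate(0, -90) → joint angles (θ0=0°, θ1=90°, θ2=270°)
no other 2-command option fits: unique.

rotate(0, -90), rotate(0, -90)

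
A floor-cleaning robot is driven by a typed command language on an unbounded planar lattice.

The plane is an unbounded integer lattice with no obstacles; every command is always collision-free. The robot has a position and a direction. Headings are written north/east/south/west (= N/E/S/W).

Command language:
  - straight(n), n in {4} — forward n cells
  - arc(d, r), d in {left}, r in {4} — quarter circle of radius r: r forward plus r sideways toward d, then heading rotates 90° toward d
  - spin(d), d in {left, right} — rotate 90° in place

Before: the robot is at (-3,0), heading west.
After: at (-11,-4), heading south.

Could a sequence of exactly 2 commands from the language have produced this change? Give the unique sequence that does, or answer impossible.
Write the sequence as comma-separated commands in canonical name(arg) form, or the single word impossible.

key: running arc(left, 4) before straight(4) would end elsewhere — order is forced
initial: at (-3,0), heading west
1. straight(4) → at (-7,0), heading west
2. arc(left, 4) → at (-11,-4), heading south
uniquely the one of 16 2-step routes that fits.

straight(4), arc(left, 4)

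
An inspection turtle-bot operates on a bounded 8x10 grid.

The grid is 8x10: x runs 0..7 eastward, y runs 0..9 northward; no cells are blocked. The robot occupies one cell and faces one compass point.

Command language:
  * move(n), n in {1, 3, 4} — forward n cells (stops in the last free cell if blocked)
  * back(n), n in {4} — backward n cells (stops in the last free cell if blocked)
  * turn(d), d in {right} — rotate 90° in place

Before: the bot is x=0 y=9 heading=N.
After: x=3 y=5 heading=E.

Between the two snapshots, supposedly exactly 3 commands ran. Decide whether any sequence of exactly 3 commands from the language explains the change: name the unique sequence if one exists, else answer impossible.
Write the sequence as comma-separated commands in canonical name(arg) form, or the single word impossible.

key: order matters: swapping back(4) and move(3) lands elsewhere
begin: x=0 y=9 heading=N
t=1 back(4) ⇒ x=0 y=5 heading=N
t=2 turn(right) ⇒ x=0 y=5 heading=E
t=3 move(3) ⇒ x=3 y=5 heading=E
uniquely the one of 125 3-step routes that fits.

back(4), turn(right), move(3)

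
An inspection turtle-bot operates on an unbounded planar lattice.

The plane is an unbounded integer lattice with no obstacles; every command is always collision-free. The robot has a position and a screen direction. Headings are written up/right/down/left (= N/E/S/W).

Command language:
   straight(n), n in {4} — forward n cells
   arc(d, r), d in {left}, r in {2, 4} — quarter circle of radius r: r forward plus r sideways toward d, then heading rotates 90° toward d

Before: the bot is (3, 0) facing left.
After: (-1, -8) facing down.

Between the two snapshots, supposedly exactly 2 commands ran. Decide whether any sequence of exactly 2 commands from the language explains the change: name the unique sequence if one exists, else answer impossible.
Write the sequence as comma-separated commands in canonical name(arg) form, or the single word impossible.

arc(left, 4), straight(4)

key: order matters: swapping arc(left, 4) and straight(4) lands elsewhere
begin: (3, 0) facing left
[1] after arc(left, 4): (-1, -4) facing down
[2] after straight(4): (-1, -8) facing down
all 9 alternatives checked — unique.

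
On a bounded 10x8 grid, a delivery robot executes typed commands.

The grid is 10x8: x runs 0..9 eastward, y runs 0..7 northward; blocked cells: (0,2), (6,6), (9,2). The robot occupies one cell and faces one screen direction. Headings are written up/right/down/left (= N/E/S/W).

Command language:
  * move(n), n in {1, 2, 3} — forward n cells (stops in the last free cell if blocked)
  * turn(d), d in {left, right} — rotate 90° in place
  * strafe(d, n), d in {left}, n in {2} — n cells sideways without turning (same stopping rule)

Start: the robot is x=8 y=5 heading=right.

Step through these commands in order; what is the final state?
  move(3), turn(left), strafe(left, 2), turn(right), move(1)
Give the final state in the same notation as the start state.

begin: x=8 y=5 heading=right
step 1 (move(3)): x=9 y=5 heading=right
step 2 (turn(left)): x=9 y=5 heading=up
step 3 (strafe(left, 2)): x=7 y=5 heading=up
step 4 (turn(right)): x=7 y=5 heading=right
step 5 (move(1)): x=8 y=5 heading=right

x=8 y=5 heading=right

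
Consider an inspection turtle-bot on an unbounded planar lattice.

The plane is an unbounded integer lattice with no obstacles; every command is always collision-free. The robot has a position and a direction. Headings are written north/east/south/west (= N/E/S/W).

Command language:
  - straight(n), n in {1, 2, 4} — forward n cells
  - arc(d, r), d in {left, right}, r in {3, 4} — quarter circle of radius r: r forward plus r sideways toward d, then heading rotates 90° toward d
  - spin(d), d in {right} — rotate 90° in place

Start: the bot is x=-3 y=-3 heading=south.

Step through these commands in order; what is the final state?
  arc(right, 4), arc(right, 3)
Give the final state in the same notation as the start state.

from: x=-3 y=-3 heading=south
step 1 (arc(right, 4)): x=-7 y=-7 heading=west
step 2 (arc(right, 3)): x=-10 y=-4 heading=north

x=-10 y=-4 heading=north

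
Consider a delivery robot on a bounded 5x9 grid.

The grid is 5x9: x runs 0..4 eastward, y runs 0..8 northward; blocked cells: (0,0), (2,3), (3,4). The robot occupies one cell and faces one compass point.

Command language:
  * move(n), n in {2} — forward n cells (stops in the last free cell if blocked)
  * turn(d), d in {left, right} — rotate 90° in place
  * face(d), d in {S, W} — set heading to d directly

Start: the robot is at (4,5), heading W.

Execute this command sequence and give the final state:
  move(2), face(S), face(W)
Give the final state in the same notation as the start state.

t0: at (4,5), heading W
[1] after move(2): at (2,5), heading W
[2] after face(S): at (2,5), heading S
[3] after face(W): at (2,5), heading W

at (2,5), heading W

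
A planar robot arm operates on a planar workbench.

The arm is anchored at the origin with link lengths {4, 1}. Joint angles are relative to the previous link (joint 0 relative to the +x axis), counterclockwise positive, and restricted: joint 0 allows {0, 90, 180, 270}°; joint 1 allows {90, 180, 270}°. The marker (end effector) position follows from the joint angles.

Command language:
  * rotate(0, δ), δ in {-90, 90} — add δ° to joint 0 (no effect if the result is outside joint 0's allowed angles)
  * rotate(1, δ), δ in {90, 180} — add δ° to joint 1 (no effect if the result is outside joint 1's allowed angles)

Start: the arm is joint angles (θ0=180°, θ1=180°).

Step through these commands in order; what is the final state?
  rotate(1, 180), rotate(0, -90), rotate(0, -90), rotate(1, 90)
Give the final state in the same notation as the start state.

initial: joint angles (θ0=180°, θ1=180°)
1. rotate(1, 180) → joint angles (θ0=180°, θ1=180°)
2. rotate(0, -90) → joint angles (θ0=90°, θ1=180°)
3. rotate(0, -90) → joint angles (θ0=0°, θ1=180°)
4. rotate(1, 90) → joint angles (θ0=0°, θ1=270°)

joint angles (θ0=0°, θ1=270°)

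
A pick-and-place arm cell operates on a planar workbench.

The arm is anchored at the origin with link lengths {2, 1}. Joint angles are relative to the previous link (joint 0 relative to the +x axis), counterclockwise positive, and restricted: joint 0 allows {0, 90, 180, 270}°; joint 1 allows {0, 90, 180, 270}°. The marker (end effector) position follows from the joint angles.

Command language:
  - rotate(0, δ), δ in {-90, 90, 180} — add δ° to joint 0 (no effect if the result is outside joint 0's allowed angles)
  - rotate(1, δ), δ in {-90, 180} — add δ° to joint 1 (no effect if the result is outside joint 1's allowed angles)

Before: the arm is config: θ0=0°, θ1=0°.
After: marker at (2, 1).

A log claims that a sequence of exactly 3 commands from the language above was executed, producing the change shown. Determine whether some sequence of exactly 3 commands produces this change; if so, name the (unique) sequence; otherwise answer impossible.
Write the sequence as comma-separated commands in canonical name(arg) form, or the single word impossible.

start: config: θ0=0°, θ1=0°
step 1 (rotate(1, -90)): config: θ0=0°, θ1=270°
step 2 (rotate(1, -90)): config: θ0=0°, θ1=180°
step 3 (rotate(1, -90)): config: θ0=0°, θ1=90°
no other 3-command option fits: unique.

rotate(1, -90), rotate(1, -90), rotate(1, -90)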